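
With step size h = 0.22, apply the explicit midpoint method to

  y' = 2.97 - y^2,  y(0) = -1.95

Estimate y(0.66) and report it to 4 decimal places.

Midpoint: k1 = f(t_n, y_n); k2 = f(t_n + h/2, y_n + (h/2)·k1); y_{n+1} = y_n + h·k2.
t=0.000000, y=-1.950000:
  k1 = f(0.000000, -1.950000) = -0.832500
  k2 = f(0.110000, -2.041575) = -1.198028
  y ← -1.950000 + 0.22·(-1.198028) = -2.213566
t=0.220000, y=-2.213566:
  k1 = f(0.220000, -2.213566) = -1.929876
  k2 = f(0.330000, -2.425853) = -2.914761
  y ← -2.213566 + 0.22·(-2.914761) = -2.854814
t=0.440000, y=-2.854814:
  k1 = f(0.440000, -2.854814) = -5.179961
  k2 = f(0.550000, -3.424609) = -8.757949
  y ← -2.854814 + 0.22·(-8.757949) = -4.781562
y(0.66) ≈ -4.7816

-4.7816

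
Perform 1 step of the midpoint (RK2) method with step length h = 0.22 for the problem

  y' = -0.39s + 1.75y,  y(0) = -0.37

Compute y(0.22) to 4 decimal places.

-0.5493

Midpoint: k1 = f(s_n, y_n); k2 = f(s_n + h/2, y_n + (h/2)·k1); y_{n+1} = y_n + h·k2.
s=0.000000, y=-0.370000:
  k1 = f(0.000000, -0.370000) = -0.647500
  k2 = f(0.110000, -0.441225) = -0.815044
  y ← -0.370000 + 0.22·(-0.815044) = -0.549310
y(0.22) ≈ -0.5493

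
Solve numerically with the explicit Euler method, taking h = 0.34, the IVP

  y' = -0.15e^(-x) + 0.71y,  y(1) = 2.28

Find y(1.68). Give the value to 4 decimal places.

Euler: y_{n+1} = y_n + h·f(x_n, y_n).
x=1.000000, y=2.280000: f=1.563618 → y ← 2.280000 + 0.34·1.563618 = 2.811630
x=1.340000, y=2.811630: f=1.956981 → y ← 2.811630 + 0.34·1.956981 = 3.477004
y(1.68) ≈ 3.4770

3.4770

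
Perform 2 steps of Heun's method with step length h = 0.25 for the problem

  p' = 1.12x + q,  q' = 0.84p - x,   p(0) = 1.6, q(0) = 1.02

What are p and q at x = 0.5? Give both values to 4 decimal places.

2.4178, 1.7063

Heun on (p,q): k1 = f(x_n, state_n); k2 = f(x_n + h, state_n + h·k1); state_{n+1} = state_n + (h/2)·(k1 + k2).
0.000000: (1.600000, 1.020000)
  k1 = (1.020000, 1.344000)
  predictor → (1.855000, 1.356000)
  k2 = (1.636000, 1.308200)
  → (1.932000, 1.351525)
0.250000: (1.932000, 1.351525)
  k1 = (1.631525, 1.372880)
  predictor → (2.339881, 1.694745)
  k2 = (2.254745, 1.465500)
  → (2.417784, 1.706323)
(p(0.5), q(0.5)) ≈ (2.4178, 1.7063)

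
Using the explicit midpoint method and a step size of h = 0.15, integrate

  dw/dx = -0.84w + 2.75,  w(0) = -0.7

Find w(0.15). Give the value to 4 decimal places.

-0.2308

Midpoint: k1 = f(x_n, w_n); k2 = f(x_n + h/2, w_n + (h/2)·k1); w_{n+1} = w_n + h·k2.
x=0.000000, w=-0.700000:
  k1 = f(0.000000, -0.700000) = 3.338000
  k2 = f(0.075000, -0.449650) = 3.127706
  w ← -0.700000 + 0.15·3.127706 = -0.230844
w(0.15) ≈ -0.2308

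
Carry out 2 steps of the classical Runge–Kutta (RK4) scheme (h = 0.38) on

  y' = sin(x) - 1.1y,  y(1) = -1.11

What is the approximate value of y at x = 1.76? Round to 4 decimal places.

RK4: k1 = f(x_n, y_n); k2 = f(x_n + h/2, y_n + (h/2)·k1); k3 = f(x_n + h/2, y_n + (h/2)·k2); k4 = f(x_n + h, y_n + h·k3); y_{n+1} = y_n + (h/6)·(k1 + 2k2 + 2k3 + k4).
x=1.000000, y=-1.110000:
  k1 = f(1.000000, -1.110000) = 2.062471
  k2 = f(1.190000, -0.718131) = 1.718313
  k3 = f(1.190000, -0.783521) = 1.790242
  k4 = f(1.380000, -0.429708) = 1.454533
  y ← -1.110000 + (0.38/6)·(k1 + 2k2 + 2k3 + k4) = -0.442840
x=1.380000, y=-0.442840:
  k1 = f(1.380000, -0.442840) = 1.468977
  k2 = f(1.570000, -0.163734) = 1.180107
  k3 = f(1.570000, -0.218619) = 1.240481
  k4 = f(1.760000, 0.028543) = 0.950757
  y ← -0.442840 + (0.38/6)·(k1 + 2k2 + 2k3 + k4) = 0.017018
y(1.76) ≈ 0.0170

0.0170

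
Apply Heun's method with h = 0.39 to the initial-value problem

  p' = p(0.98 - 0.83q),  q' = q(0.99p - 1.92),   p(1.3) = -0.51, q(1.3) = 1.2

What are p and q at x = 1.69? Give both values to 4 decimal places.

-0.5999, 0.6018

Heun on (p,q): k1 = f(x_n, state_n); k2 = f(x_n + h, state_n + h·k1); state_{n+1} = state_n + (h/2)·(k1 + k2).
1.300000: (-0.510000, 1.200000)
  k1 = (0.008160, -2.909880)
  predictor → (-0.506818, 0.065147)
  k2 = (-0.469277, -0.157769)
  → (-0.599918, 0.601808)
(p(1.69), q(1.69)) ≈ (-0.5999, 0.6018)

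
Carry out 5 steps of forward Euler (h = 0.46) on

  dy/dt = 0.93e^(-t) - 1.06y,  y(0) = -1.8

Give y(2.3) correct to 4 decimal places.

0.1701

Euler: y_{n+1} = y_n + h·f(t_n, y_n).
t=0.000000, y=-1.800000: f=2.838000 → y ← -1.800000 + 0.46·2.838000 = -0.494520
t=0.460000, y=-0.494520: f=1.111285 → y ← -0.494520 + 0.46·1.111285 = 0.016671
t=0.920000, y=0.016671: f=0.352951 → y ← 0.016671 + 0.46·0.352951 = 0.179029
t=1.380000, y=0.179029: f=0.044198 → y ← 0.179029 + 0.46·0.044198 = 0.199360
t=1.840000, y=0.199360: f=-0.063621 → y ← 0.199360 + 0.46·(-0.063621) = 0.170094
y(2.3) ≈ 0.1701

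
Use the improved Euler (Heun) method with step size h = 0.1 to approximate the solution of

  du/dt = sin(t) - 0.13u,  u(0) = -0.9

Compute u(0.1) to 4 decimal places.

-0.8834

Heun: k1 = f(t_n, u_n); k2 = f(t_n + h, u_n + h·k1); u_{n+1} = u_n + (h/2)·(k1 + k2).
t=0.000000, u=-0.900000:
  k1 = f(0.000000, -0.900000) = 0.117000
  k2 = f(0.100000, -0.888300) = 0.215312
  u ← -0.900000 + (0.1/2)·(0.117000 + 0.215312) = -0.883384
u(0.1) ≈ -0.8834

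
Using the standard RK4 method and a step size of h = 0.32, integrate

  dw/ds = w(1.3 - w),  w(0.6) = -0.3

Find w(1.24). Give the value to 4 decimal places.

RK4: k1 = f(s_n, w_n); k2 = f(s_n + h/2, w_n + (h/2)·k1); k3 = f(s_n + h/2, w_n + (h/2)·k2); k4 = f(s_n + h, w_n + h·k3); w_{n+1} = w_n + (h/6)·(k1 + 2k2 + 2k3 + k4).
s=0.600000, w=-0.300000:
  k1 = f(0.600000, -0.300000) = -0.480000
  k2 = f(0.760000, -0.376800) = -0.631818
  k3 = f(0.760000, -0.401091) = -0.682292
  k4 = f(0.920000, -0.518333) = -0.942503
  w ← -0.300000 + (0.32/6)·(k1 + 2k2 + 2k3 + k4) = -0.516039
s=0.920000, w=-0.516039:
  k1 = f(0.920000, -0.516039) = -0.937146
  k2 = f(1.080000, -0.665982) = -1.309309
  k3 = f(1.080000, -0.725528) = -1.469577
  k4 = f(1.240000, -0.986303) = -2.254989
  w ← -0.516039 + (0.32/6)·(k1 + 2k2 + 2k3 + k4) = -0.982700
w(1.24) ≈ -0.9827

-0.9827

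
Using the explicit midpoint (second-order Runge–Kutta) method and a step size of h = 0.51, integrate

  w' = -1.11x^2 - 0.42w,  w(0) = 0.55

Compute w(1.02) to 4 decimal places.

Midpoint: k1 = f(x_n, w_n); k2 = f(x_n + h/2, w_n + (h/2)·k1); w_{n+1} = w_n + h·k2.
x=0.000000, w=0.550000:
  k1 = f(0.000000, 0.550000) = -0.231000
  k2 = f(0.255000, 0.491095) = -0.278438
  w ← 0.550000 + 0.51·(-0.278438) = 0.407997
x=0.510000, w=0.407997:
  k1 = f(0.510000, 0.407997) = -0.460070
  k2 = f(0.765000, 0.290679) = -0.771685
  w ← 0.407997 + 0.51·(-0.771685) = 0.014437
w(1.02) ≈ 0.0144

0.0144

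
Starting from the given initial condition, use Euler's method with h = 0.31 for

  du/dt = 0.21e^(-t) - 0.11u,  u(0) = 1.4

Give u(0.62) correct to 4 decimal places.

Euler: u_{n+1} = u_n + h·f(t_n, u_n).
t=0.000000, u=1.400000: f=0.056000 → u ← 1.400000 + 0.31·0.056000 = 1.417360
t=0.310000, u=1.417360: f=-0.001886 → u ← 1.417360 + 0.31·(-0.001886) = 1.416775
u(0.62) ≈ 1.4168

1.4168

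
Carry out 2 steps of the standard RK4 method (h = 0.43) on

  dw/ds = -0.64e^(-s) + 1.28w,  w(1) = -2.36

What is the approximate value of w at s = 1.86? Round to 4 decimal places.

-7.3584

RK4: k1 = f(s_n, w_n); k2 = f(s_n + h/2, w_n + (h/2)·k1); k3 = f(s_n + h/2, w_n + (h/2)·k2); k4 = f(s_n + h, w_n + h·k3); w_{n+1} = w_n + (h/6)·(k1 + 2k2 + 2k3 + k4).
s=1.000000, w=-2.360000:
  k1 = f(1.000000, -2.360000) = -3.256243
  k2 = f(1.215000, -3.060092) = -4.106812
  k3 = f(1.215000, -3.242965) = -4.340889
  k4 = f(1.430000, -4.226582) = -5.563183
  w ← -2.360000 + (0.43/6)·(k1 + 2k2 + 2k3 + k4) = -4.202896
s=1.430000, w=-4.202896:
  k1 = f(1.430000, -4.202896) = -5.532865
  k2 = f(1.645000, -5.392462) = -7.025879
  k3 = f(1.645000, -5.713460) = -7.436757
  k4 = f(1.860000, -7.400702) = -9.572529
  w ← -4.202896 + (0.43/6)·(k1 + 2k2 + 2k3 + k4) = -7.358427
w(1.86) ≈ -7.3584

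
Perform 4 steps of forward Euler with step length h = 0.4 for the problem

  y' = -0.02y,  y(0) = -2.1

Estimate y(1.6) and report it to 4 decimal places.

Euler: y_{n+1} = y_n + h·f(t_n, y_n).
t=0.000000, y=-2.100000: f=0.042000 → y ← -2.100000 + 0.4·0.042000 = -2.083200
t=0.400000, y=-2.083200: f=0.041664 → y ← -2.083200 + 0.4·0.041664 = -2.066534
t=0.800000, y=-2.066534: f=0.041331 → y ← -2.066534 + 0.4·0.041331 = -2.050002
t=1.200000, y=-2.050002: f=0.041000 → y ← -2.050002 + 0.4·0.041000 = -2.033602
y(1.6) ≈ -2.0336

-2.0336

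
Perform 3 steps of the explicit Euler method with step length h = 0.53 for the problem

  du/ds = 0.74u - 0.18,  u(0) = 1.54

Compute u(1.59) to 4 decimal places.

Euler: u_{n+1} = u_n + h·f(s_n, u_n).
s=0.000000, u=1.540000: f=0.959600 → u ← 1.540000 + 0.53·0.959600 = 2.048588
s=0.530000, u=2.048588: f=1.335955 → u ← 2.048588 + 0.53·1.335955 = 2.756644
s=1.060000, u=2.756644: f=1.859917 → u ← 2.756644 + 0.53·1.859917 = 3.742400
u(1.59) ≈ 3.7424

3.7424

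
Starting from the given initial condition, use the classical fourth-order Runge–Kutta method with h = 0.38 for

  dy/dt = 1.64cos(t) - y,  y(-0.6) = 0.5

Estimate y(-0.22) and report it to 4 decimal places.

0.8170

RK4: k1 = f(t_n, y_n); k2 = f(t_n + h/2, y_n + (h/2)·k1); k3 = f(t_n + h/2, y_n + (h/2)·k2); k4 = f(t_n + h, y_n + h·k3); y_{n+1} = y_n + (h/6)·(k1 + 2k2 + 2k3 + k4).
t=-0.600000, y=0.500000:
  k1 = f(-0.600000, 0.500000) = 0.853550
  k2 = f(-0.410000, 0.662175) = 0.841904
  k3 = f(-0.410000, 0.659962) = 0.844116
  k4 = f(-0.220000, 0.820764) = 0.779708
  y ← 0.500000 + (0.38/6)·(k1 + 2k2 + 2k3 + k4) = 0.817002
y(-0.22) ≈ 0.8170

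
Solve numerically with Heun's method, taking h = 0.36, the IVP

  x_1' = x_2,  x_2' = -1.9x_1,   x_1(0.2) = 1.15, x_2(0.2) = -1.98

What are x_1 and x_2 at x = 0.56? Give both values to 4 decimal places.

0.2956, -2.5228

Heun on (x_1,x_2): k1 = f(x_n, state_n); k2 = f(x_n + h, state_n + h·k1); state_{n+1} = state_n + (h/2)·(k1 + k2).
0.200000: (1.150000, -1.980000)
  k1 = (-1.980000, -2.185000)
  predictor → (0.437200, -2.766600)
  k2 = (-2.766600, -0.830680)
  → (0.295612, -2.522822)
(x_1(0.56), x_2(0.56)) ≈ (0.2956, -2.5228)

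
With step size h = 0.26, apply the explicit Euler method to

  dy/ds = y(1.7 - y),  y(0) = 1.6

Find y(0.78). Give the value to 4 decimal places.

Euler: y_{n+1} = y_n + h·f(s_n, y_n).
s=0.000000, y=1.600000: f=0.160000 → y ← 1.600000 + 0.26·0.160000 = 1.641600
s=0.260000, y=1.641600: f=0.095869 → y ← 1.641600 + 0.26·0.095869 = 1.666526
s=0.520000, y=1.666526: f=0.055785 → y ← 1.666526 + 0.26·0.055785 = 1.681030
y(0.78) ≈ 1.6810

1.6810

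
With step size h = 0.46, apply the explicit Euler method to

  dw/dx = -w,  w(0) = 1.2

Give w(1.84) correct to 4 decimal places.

Euler: w_{n+1} = w_n + h·f(x_n, w_n).
x=0.000000, w=1.200000: f=-1.200000 → w ← 1.200000 + 0.46·(-1.200000) = 0.648000
x=0.460000, w=0.648000: f=-0.648000 → w ← 0.648000 + 0.46·(-0.648000) = 0.349920
x=0.920000, w=0.349920: f=-0.349920 → w ← 0.349920 + 0.46·(-0.349920) = 0.188957
x=1.380000, w=0.188957: f=-0.188957 → w ← 0.188957 + 0.46·(-0.188957) = 0.102037
w(1.84) ≈ 0.1020

0.1020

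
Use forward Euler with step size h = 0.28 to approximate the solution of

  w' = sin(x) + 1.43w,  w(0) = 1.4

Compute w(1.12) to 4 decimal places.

Euler: w_{n+1} = w_n + h·f(x_n, w_n).
x=0.000000, w=1.400000: f=2.002000 → w ← 1.400000 + 0.28·2.002000 = 1.960560
x=0.280000, w=1.960560: f=3.079956 → w ← 1.960560 + 0.28·3.079956 = 2.822948
x=0.560000, w=2.822948: f=4.568002 → w ← 2.822948 + 0.28·4.568002 = 4.101988
x=0.840000, w=4.101988: f=6.610486 → w ← 4.101988 + 0.28·6.610486 = 5.952924
w(1.12) ≈ 5.9529

5.9529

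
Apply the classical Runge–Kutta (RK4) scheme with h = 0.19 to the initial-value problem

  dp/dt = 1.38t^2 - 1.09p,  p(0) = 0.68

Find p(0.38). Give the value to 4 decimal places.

0.4722

RK4: k1 = f(t_n, p_n); k2 = f(t_n + h/2, p_n + (h/2)·k1); k3 = f(t_n + h/2, p_n + (h/2)·k2); k4 = f(t_n + h, p_n + h·k3); p_{n+1} = p_n + (h/6)·(k1 + 2k2 + 2k3 + k4).
t=0.000000, p=0.680000:
  k1 = f(0.000000, 0.680000) = -0.741200
  k2 = f(0.095000, 0.609586) = -0.651994
  k3 = f(0.095000, 0.618061) = -0.661231
  k4 = f(0.190000, 0.554366) = -0.554441
  p ← 0.680000 + (0.19/6)·(k1 + 2k2 + 2k3 + k4) = 0.555800
t=0.190000, p=0.555800:
  k1 = f(0.190000, 0.555800) = -0.556004
  k2 = f(0.285000, 0.502980) = -0.436158
  k3 = f(0.285000, 0.514365) = -0.448568
  k4 = f(0.380000, 0.470573) = -0.313652
  p ← 0.555800 + (0.19/6)·(k1 + 2k2 + 2k3 + k4) = 0.472229
p(0.38) ≈ 0.4722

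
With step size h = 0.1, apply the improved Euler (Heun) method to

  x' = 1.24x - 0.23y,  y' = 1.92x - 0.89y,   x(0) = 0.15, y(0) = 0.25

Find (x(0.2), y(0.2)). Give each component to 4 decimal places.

Heun on (x,y): k1 = f(t_n, state_n); k2 = f(t_n + h, state_n + h·k1); state_{n+1} = state_n + (h/2)·(k1 + k2).
0.000000: (0.150000, 0.250000)
  k1 = (0.128500, 0.065500)
  predictor → (0.162850, 0.256550)
  k2 = (0.142927, 0.084343)
  → (0.163571, 0.257492)
0.100000: (0.163571, 0.257492)
  k1 = (0.143605, 0.084889)
  predictor → (0.177932, 0.265981)
  k2 = (0.159460, 0.104906)
  → (0.178725, 0.266982)
(x(0.2), y(0.2)) ≈ (0.1787, 0.2670)

0.1787, 0.2670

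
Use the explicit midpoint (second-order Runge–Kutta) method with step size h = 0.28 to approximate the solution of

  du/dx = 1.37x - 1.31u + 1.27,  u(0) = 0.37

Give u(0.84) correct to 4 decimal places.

Midpoint: k1 = f(x_n, u_n); k2 = f(x_n + h/2, u_n + (h/2)·k1); u_{n+1} = u_n + h·k2.
x=0.000000, u=0.370000:
  k1 = f(0.000000, 0.370000) = 0.785300
  k2 = f(0.140000, 0.479942) = 0.833076
  u ← 0.370000 + 0.28·0.833076 = 0.603261
x=0.280000, u=0.603261:
  k1 = f(0.280000, 0.603261) = 0.863328
  k2 = f(0.420000, 0.724127) = 0.896793
  u ← 0.603261 + 0.28·0.896793 = 0.854363
x=0.560000, u=0.854363:
  k1 = f(0.560000, 0.854363) = 0.917984
  k2 = f(0.700000, 0.982881) = 0.941426
  u ← 0.854363 + 0.28·0.941426 = 1.117963
u(0.84) ≈ 1.1180

1.1180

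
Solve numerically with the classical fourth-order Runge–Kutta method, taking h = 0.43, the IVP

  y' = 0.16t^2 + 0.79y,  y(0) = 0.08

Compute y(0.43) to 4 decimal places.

RK4: k1 = f(t_n, y_n); k2 = f(t_n + h/2, y_n + (h/2)·k1); k3 = f(t_n + h/2, y_n + (h/2)·k2); k4 = f(t_n + h, y_n + h·k3); y_{n+1} = y_n + (h/6)·(k1 + 2k2 + 2k3 + k4).
t=0.000000, y=0.080000:
  k1 = f(0.000000, 0.080000) = 0.063200
  k2 = f(0.215000, 0.093588) = 0.081331
  k3 = f(0.215000, 0.097486) = 0.084410
  k4 = f(0.430000, 0.116296) = 0.121458
  y ← 0.080000 + (0.43/6)·(k1 + 2k2 + 2k3 + k4) = 0.116990
y(0.43) ≈ 0.1170

0.1170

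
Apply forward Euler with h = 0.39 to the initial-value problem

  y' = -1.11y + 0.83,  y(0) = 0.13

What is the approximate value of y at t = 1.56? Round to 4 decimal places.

0.6839

Euler: y_{n+1} = y_n + h·f(t_n, y_n).
t=0.000000, y=0.130000: f=0.685700 → y ← 0.130000 + 0.39·0.685700 = 0.397423
t=0.390000, y=0.397423: f=0.388860 → y ← 0.397423 + 0.39·0.388860 = 0.549079
t=0.780000, y=0.549079: f=0.220523 → y ← 0.549079 + 0.39·0.220523 = 0.635082
t=1.170000, y=0.635082: f=0.125058 → y ← 0.635082 + 0.39·0.125058 = 0.683855
y(1.56) ≈ 0.6839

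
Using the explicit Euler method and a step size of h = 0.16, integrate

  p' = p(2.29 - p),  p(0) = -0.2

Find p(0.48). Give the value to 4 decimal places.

Euler: p_{n+1} = p_n + h·f(s_n, p_n).
s=0.000000, p=-0.200000: f=-0.498000 → p ← -0.200000 + 0.16·(-0.498000) = -0.279680
s=0.160000, p=-0.279680: f=-0.718688 → p ← -0.279680 + 0.16·(-0.718688) = -0.394670
s=0.320000, p=-0.394670: f=-1.059559 → p ← -0.394670 + 0.16·(-1.059559) = -0.564200
p(0.48) ≈ -0.5642

-0.5642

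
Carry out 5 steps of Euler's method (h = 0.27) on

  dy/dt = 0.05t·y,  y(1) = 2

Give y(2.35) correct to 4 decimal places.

Euler: y_{n+1} = y_n + h·f(t_n, y_n).
t=1.000000, y=2.000000: f=0.100000 → y ← 2.000000 + 0.27·0.100000 = 2.027000
t=1.270000, y=2.027000: f=0.128715 → y ← 2.027000 + 0.27·0.128715 = 2.061753
t=1.540000, y=2.061753: f=0.158755 → y ← 2.061753 + 0.27·0.158755 = 2.104617
t=1.810000, y=2.104617: f=0.190468 → y ← 2.104617 + 0.27·0.190468 = 2.156043
t=2.080000, y=2.156043: f=0.224228 → y ← 2.156043 + 0.27·0.224228 = 2.216585
y(2.35) ≈ 2.2166

2.2166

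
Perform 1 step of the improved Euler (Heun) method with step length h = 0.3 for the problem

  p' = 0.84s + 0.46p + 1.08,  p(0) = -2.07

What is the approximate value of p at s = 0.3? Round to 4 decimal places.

Heun: k1 = f(s_n, p_n); k2 = f(s_n + h, p_n + h·k1); p_{n+1} = p_n + (h/2)·(k1 + k2).
s=0.000000, p=-2.070000:
  k1 = f(0.000000, -2.070000) = 0.127800
  k2 = f(0.300000, -2.031660) = 0.397436
  p ← -2.070000 + (0.3/2)·(0.127800 + 0.397436) = -1.991215
p(0.3) ≈ -1.9912

-1.9912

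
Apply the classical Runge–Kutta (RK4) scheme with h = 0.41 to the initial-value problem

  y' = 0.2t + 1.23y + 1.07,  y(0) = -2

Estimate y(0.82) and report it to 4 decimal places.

RK4: k1 = f(t_n, y_n); k2 = f(t_n + h/2, y_n + (h/2)·k1); k3 = f(t_n + h/2, y_n + (h/2)·k2); k4 = f(t_n + h, y_n + h·k3); y_{n+1} = y_n + (h/6)·(k1 + 2k2 + 2k3 + k4).
t=0.000000, y=-2.000000:
  k1 = f(0.000000, -2.000000) = -1.390000
  k2 = f(0.205000, -2.284950) = -1.699488
  k3 = f(0.205000, -2.348395) = -1.777526
  k4 = f(0.410000, -2.728786) = -2.204406
  y ← -2.000000 + (0.41/6)·(k1 + 2k2 + 2k3 + k4) = -2.720810
t=0.410000, y=-2.720810:
  k1 = f(0.410000, -2.720810) = -2.194596
  k2 = f(0.615000, -3.170702) = -2.706963
  k3 = f(0.615000, -3.275737) = -2.836157
  k4 = f(0.820000, -3.883634) = -3.542870
  y ← -2.720810 + (0.41/6)·(k1 + 2k2 + 2k3 + k4) = -3.870430
y(0.82) ≈ -3.8704

-3.8704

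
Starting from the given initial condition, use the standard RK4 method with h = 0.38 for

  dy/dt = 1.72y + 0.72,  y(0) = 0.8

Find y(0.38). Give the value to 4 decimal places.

1.9227

RK4: k1 = f(t_n, y_n); k2 = f(t_n + h/2, y_n + (h/2)·k1); k3 = f(t_n + h/2, y_n + (h/2)·k2); k4 = f(t_n + h, y_n + h·k3); y_{n+1} = y_n + (h/6)·(k1 + 2k2 + 2k3 + k4).
t=0.000000, y=0.800000:
  k1 = f(0.000000, 0.800000) = 2.096000
  k2 = f(0.190000, 1.198240) = 2.780973
  k3 = f(0.190000, 1.328385) = 3.004822
  k4 = f(0.380000, 1.941832) = 4.059952
  y ← 0.800000 + (0.38/6)·(k1 + 2k2 + 2k3 + k4) = 1.922744
y(0.38) ≈ 1.9227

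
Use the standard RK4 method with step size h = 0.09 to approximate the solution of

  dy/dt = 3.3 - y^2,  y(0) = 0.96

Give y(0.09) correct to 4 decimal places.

1.1554

RK4: k1 = f(t_n, y_n); k2 = f(t_n + h/2, y_n + (h/2)·k1); k3 = f(t_n + h/2, y_n + (h/2)·k2); k4 = f(t_n + h, y_n + h·k3); y_{n+1} = y_n + (h/6)·(k1 + 2k2 + 2k3 + k4).
t=0.000000, y=0.960000:
  k1 = f(0.000000, 0.960000) = 2.378400
  k2 = f(0.045000, 1.067028) = 2.161451
  k3 = f(0.045000, 1.057265) = 2.182190
  k4 = f(0.090000, 1.156397) = 1.962746
  y ← 0.960000 + (0.09/6)·(k1 + 2k2 + 2k3 + k4) = 1.155426
y(0.09) ≈ 1.1554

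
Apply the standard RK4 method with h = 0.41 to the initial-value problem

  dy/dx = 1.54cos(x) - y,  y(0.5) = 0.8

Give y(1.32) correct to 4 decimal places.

RK4: k1 = f(x_n, y_n); k2 = f(x_n + h/2, y_n + (h/2)·k1); k3 = f(x_n + h/2, y_n + (h/2)·k2); k4 = f(x_n + h, y_n + h·k3); y_{n+1} = y_n + (h/6)·(k1 + 2k2 + 2k3 + k4).
x=0.500000, y=0.800000:
  k1 = f(0.500000, 0.800000) = 0.551477
  k2 = f(0.705000, 0.913053) = 0.259829
  k3 = f(0.705000, 0.853265) = 0.319617
  k4 = f(0.910000, 0.931043) = 0.014126
  y ← 0.800000 + (0.41/6)·(k1 + 2k2 + 2k3 + k4) = 0.917840
x=0.910000, y=0.917840:
  k1 = f(0.910000, 0.917840) = 0.027328
  k2 = f(1.115000, 0.923443) = -0.245569
  k3 = f(1.115000, 0.867499) = -0.189625
  k4 = f(1.320000, 0.840094) = -0.457904
  y ← 0.917840 + (0.41/6)·(k1 + 2k2 + 2k3 + k4) = 0.828941
y(1.32) ≈ 0.8289

0.8289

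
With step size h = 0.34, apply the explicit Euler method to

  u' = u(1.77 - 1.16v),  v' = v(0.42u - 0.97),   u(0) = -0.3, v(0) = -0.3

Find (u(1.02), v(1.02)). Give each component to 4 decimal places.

Euler on (u,v): u_{n+1} = u_n + h·u', v_{n+1} = v_n + h·v'.
0.000000: (-0.300000, -0.300000); f=(-0.635400, 0.328800) → (-0.516036, -0.188208)
0.340000: (-0.516036, -0.188208); f=(-1.026045, 0.223353) → (-0.864891, -0.112268)
0.680000: (-0.864891, -0.112268); f=(-1.643493, 0.149682) → (-1.423679, -0.061376)
(u(1.02), v(1.02)) ≈ (-1.4237, -0.0614)

-1.4237, -0.0614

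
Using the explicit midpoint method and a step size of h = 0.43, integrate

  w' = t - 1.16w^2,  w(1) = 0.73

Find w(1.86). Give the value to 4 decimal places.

Midpoint: k1 = f(t_n, w_n); k2 = f(t_n + h/2, w_n + (h/2)·k1); w_{n+1} = w_n + h·k2.
t=1.000000, w=0.730000:
  k1 = f(1.000000, 0.730000) = 0.381836
  k2 = f(1.215000, 0.812095) = 0.449982
  w ← 0.730000 + 0.43·0.449982 = 0.923492
t=1.430000, w=0.923492:
  k1 = f(1.430000, 0.923492) = 0.440708
  k2 = f(1.645000, 1.018245) = 0.442286
  w ← 0.923492 + 0.43·0.442286 = 1.113676
w(1.86) ≈ 1.1137

1.1137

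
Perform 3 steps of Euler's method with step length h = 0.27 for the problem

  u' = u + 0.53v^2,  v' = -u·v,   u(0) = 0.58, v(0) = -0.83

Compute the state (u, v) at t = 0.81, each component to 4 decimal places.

Euler on (u,v): u_{n+1} = u_n + h·u', v_{n+1} = v_n + h·v'.
0.000000: (0.580000, -0.830000); f=(0.945117, 0.481400) → (0.835182, -0.700022)
0.270000: (0.835182, -0.700022); f=(1.094898, 0.584645) → (1.130804, -0.542168)
0.540000: (1.130804, -0.542168); f=(1.286595, 0.613085) → (1.478185, -0.376635)
(u(0.81), v(0.81)) ≈ (1.4782, -0.3766)

1.4782, -0.3766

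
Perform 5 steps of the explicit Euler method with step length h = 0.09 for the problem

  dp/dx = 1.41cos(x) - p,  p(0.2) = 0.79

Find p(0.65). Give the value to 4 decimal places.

Euler: p_{n+1} = p_n + h·f(x_n, p_n).
x=0.200000, p=0.790000: f=0.591894 → p ← 0.790000 + 0.09·0.591894 = 0.843270
x=0.290000, p=0.843270: f=0.507853 → p ← 0.843270 + 0.09·0.507853 = 0.888977
x=0.380000, p=0.888977: f=0.420440 → p ← 0.888977 + 0.09·0.420440 = 0.926817
x=0.470000, p=0.926817: f=0.330294 → p ← 0.926817 + 0.09·0.330294 = 0.956543
x=0.560000, p=0.956543: f=0.238086 → p ← 0.956543 + 0.09·0.238086 = 0.977971
p(0.65) ≈ 0.9780

0.9780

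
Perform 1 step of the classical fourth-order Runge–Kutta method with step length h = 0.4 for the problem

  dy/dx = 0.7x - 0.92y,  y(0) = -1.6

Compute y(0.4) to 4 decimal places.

RK4: k1 = f(x_n, y_n); k2 = f(x_n + h/2, y_n + (h/2)·k1); k3 = f(x_n + h/2, y_n + (h/2)·k2); k4 = f(x_n + h, y_n + h·k3); y_{n+1} = y_n + (h/6)·(k1 + 2k2 + 2k3 + k4).
x=0.000000, y=-1.600000:
  k1 = f(0.000000, -1.600000) = 1.472000
  k2 = f(0.200000, -1.305600) = 1.341152
  k3 = f(0.200000, -1.331770) = 1.365228
  k4 = f(0.400000, -1.053909) = 1.249596
  y ← -1.600000 + (0.4/6)·(k1 + 2k2 + 2k3 + k4) = -1.057710
y(0.4) ≈ -1.0577

-1.0577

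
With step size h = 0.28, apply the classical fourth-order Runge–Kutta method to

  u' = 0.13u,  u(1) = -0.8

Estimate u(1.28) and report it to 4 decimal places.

RK4: k1 = f(x_n, u_n); k2 = f(x_n + h/2, u_n + (h/2)·k1); k3 = f(x_n + h/2, u_n + (h/2)·k2); k4 = f(x_n + h, u_n + h·k3); u_{n+1} = u_n + (h/6)·(k1 + 2k2 + 2k3 + k4).
x=1.000000, u=-0.800000:
  k1 = f(1.000000, -0.800000) = -0.104000
  k2 = f(1.140000, -0.814560) = -0.105893
  k3 = f(1.140000, -0.814825) = -0.105927
  k4 = f(1.280000, -0.829660) = -0.107856
  u ← -0.800000 + (0.28/6)·(k1 + 2k2 + 2k3 + k4) = -0.829656
u(1.28) ≈ -0.8297

-0.8297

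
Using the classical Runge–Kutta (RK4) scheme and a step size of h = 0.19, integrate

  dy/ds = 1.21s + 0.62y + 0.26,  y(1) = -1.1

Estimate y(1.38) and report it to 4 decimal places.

RK4: k1 = f(s_n, y_n); k2 = f(s_n + h/2, y_n + (h/2)·k1); k3 = f(s_n + h/2, y_n + (h/2)·k2); k4 = f(s_n + h, y_n + h·k3); y_{n+1} = y_n + (h/6)·(k1 + 2k2 + 2k3 + k4).
s=1.000000, y=-1.100000:
  k1 = f(1.000000, -1.100000) = 0.788000
  k2 = f(1.095000, -1.025140) = 0.949363
  k3 = f(1.095000, -1.009810) = 0.958867
  k4 = f(1.190000, -0.917815) = 1.130855
  y ← -1.100000 + (0.19/6)·(k1 + 2k2 + 2k3 + k4) = -0.918382
s=1.190000, y=-0.918382:
  k1 = f(1.190000, -0.918382) = 1.130503
  k2 = f(1.285000, -0.810984) = 1.312040
  k3 = f(1.285000, -0.793738) = 1.322733
  k4 = f(1.380000, -0.667062) = 1.516221
  y ← -0.918382 + (0.19/6)·(k1 + 2k2 + 2k3 + k4) = -0.667700
y(1.38) ≈ -0.6677

-0.6677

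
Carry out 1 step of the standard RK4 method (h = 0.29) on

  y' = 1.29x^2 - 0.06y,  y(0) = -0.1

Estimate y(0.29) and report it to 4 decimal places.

RK4: k1 = f(x_n, y_n); k2 = f(x_n + h/2, y_n + (h/2)·k1); k3 = f(x_n + h/2, y_n + (h/2)·k2); k4 = f(x_n + h, y_n + h·k3); y_{n+1} = y_n + (h/6)·(k1 + 2k2 + 2k3 + k4).
x=0.000000, y=-0.100000:
  k1 = f(0.000000, -0.100000) = 0.006000
  k2 = f(0.145000, -0.099130) = 0.033070
  k3 = f(0.145000, -0.095205) = 0.032835
  k4 = f(0.290000, -0.090478) = 0.113918
  y ← -0.100000 + (0.29/6)·(k1 + 2k2 + 2k3 + k4) = -0.087833
y(0.29) ≈ -0.0878

-0.0878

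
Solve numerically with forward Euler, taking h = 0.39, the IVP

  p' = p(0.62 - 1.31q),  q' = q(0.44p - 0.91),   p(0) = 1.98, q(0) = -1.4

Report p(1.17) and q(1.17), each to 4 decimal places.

Euler on (p,q): p_{n+1} = p_n + h·p', q_{n+1} = q_n + h·q'.
0.000000: (1.980000, -1.400000); f=(4.858920, 0.054320) → (3.874979, -1.378815)
0.390000: (3.874979, -1.378815); f=(9.401659, -1.096145) → (7.541626, -1.806312)
0.780000: (7.541626, -1.806312); f=(22.521320, -4.350169) → (16.324941, -3.502878)
(p(1.17), q(1.17)) ≈ (16.3249, -3.5029)

16.3249, -3.5029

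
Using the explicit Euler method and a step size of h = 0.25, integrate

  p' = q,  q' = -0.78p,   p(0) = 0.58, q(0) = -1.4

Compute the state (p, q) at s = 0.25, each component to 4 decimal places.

Euler on (p,q): p_{n+1} = p_n + h·p', q_{n+1} = q_n + h·q'.
0.000000: (0.580000, -1.400000); f=(-1.400000, -0.452400) → (0.230000, -1.513100)
(p(0.25), q(0.25)) ≈ (0.2300, -1.5131)

0.2300, -1.5131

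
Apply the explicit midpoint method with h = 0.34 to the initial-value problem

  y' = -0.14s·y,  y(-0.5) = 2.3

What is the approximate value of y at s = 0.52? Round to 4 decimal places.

Midpoint: k1 = f(s_n, y_n); k2 = f(s_n + h/2, y_n + (h/2)·k1); y_{n+1} = y_n + h·k2.
s=-0.500000, y=2.300000:
  k1 = f(-0.500000, 2.300000) = 0.161000
  k2 = f(-0.330000, 2.327370) = 0.107524
  y ← 2.300000 + 0.34·0.107524 = 2.336558
s=-0.160000, y=2.336558:
  k1 = f(-0.160000, 2.336558) = 0.052339
  k2 = f(0.010000, 2.345456) = -0.003284
  y ← 2.336558 + 0.34·(-0.003284) = 2.335442
s=0.180000, y=2.335442:
  k1 = f(0.180000, 2.335442) = -0.058853
  k2 = f(0.350000, 2.325437) = -0.113946
  y ← 2.335442 + 0.34·(-0.113946) = 2.296700
y(0.52) ≈ 2.2967

2.2967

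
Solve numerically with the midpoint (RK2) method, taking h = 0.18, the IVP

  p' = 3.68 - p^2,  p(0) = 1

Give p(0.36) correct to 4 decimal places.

1.6186

Midpoint: k1 = f(t_n, p_n); k2 = f(t_n + h/2, p_n + (h/2)·k1); p_{n+1} = p_n + h·k2.
t=0.000000, p=1.000000:
  k1 = f(0.000000, 1.000000) = 2.680000
  k2 = f(0.090000, 1.241200) = 2.139423
  p ← 1.000000 + 0.18·2.139423 = 1.385096
t=0.180000, p=1.385096:
  k1 = f(0.180000, 1.385096) = 1.761509
  k2 = f(0.270000, 1.543632) = 1.297201
  p ← 1.385096 + 0.18·1.297201 = 1.618592
p(0.36) ≈ 1.6186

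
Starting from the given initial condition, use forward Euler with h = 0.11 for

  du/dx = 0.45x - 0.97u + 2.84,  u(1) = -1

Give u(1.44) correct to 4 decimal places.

Euler: u_{n+1} = u_n + h·f(x_n, u_n).
x=1.000000, u=-1.000000: f=4.260000 → u ← -1.000000 + 0.11·4.260000 = -0.531400
x=1.110000, u=-0.531400: f=3.854958 → u ← -0.531400 + 0.11·3.854958 = -0.107355
x=1.220000, u=-0.107355: f=3.493134 → u ← -0.107355 + 0.11·3.493134 = 0.276890
x=1.330000, u=0.276890: f=3.169917 → u ← 0.276890 + 0.11·3.169917 = 0.625581
u(1.44) ≈ 0.6256

0.6256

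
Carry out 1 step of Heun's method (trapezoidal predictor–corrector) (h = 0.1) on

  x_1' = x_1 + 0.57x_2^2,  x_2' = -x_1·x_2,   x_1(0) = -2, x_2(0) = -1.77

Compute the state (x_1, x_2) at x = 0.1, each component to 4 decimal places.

-1.9832, -2.1617

Heun on (x_1,x_2): k1 = f(x_n, state_n); k2 = f(x_n + h, state_n + h·k1); state_{n+1} = state_n + (h/2)·(k1 + k2).
0.000000: (-2.000000, -1.770000)
  k1 = (-0.214247, -3.540000)
  predictor → (-2.021425, -2.124000)
  k2 = (0.550060, -4.293506)
  → (-1.983209, -2.161675)
(x_1(0.1), x_2(0.1)) ≈ (-1.9832, -2.1617)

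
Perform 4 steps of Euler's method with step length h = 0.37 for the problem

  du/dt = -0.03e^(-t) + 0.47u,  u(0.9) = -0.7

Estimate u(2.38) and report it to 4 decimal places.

-1.3449

Euler: u_{n+1} = u_n + h·f(t_n, u_n).
t=0.900000, u=-0.700000: f=-0.341197 → u ← -0.700000 + 0.37·(-0.341197) = -0.826243
t=1.270000, u=-0.826243: f=-0.396759 → u ← -0.826243 + 0.37·(-0.396759) = -0.973044
t=1.640000, u=-0.973044: f=-0.463150 → u ← -0.973044 + 0.37·(-0.463150) = -1.144409
t=2.010000, u=-1.144409: f=-0.541892 → u ← -1.144409 + 0.37·(-0.541892) = -1.344909
u(2.38) ≈ -1.3449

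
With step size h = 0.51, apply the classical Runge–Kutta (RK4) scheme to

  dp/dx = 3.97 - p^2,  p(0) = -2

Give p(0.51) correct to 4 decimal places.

RK4: k1 = f(x_n, p_n); k2 = f(x_n + h/2, p_n + (h/2)·k1); k3 = f(x_n + h/2, p_n + (h/2)·k2); k4 = f(x_n + h, p_n + h·k3); p_{n+1} = p_n + (h/6)·(k1 + 2k2 + 2k3 + k4).
x=0.000000, p=-2.000000:
  k1 = f(0.000000, -2.000000) = -0.030000
  k2 = f(0.255000, -2.007650) = -0.060659
  k3 = f(0.255000, -2.015468) = -0.092111
  k4 = f(0.510000, -2.046977) = -0.220113
  p ← -2.000000 + (0.51/6)·(k1 + 2k2 + 2k3 + k4) = -2.047230
p(0.51) ≈ -2.0472

-2.0472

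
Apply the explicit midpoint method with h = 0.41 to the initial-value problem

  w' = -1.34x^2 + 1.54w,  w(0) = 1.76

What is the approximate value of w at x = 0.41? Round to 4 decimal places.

Midpoint: k1 = f(x_n, w_n); k2 = f(x_n + h/2, w_n + (h/2)·k1); w_{n+1} = w_n + h·k2.
x=0.000000, w=1.760000:
  k1 = f(0.000000, 1.760000) = 2.710400
  k2 = f(0.205000, 2.315632) = 3.509760
  w ← 1.760000 + 0.41·3.509760 = 3.199002
w(0.41) ≈ 3.1990

3.1990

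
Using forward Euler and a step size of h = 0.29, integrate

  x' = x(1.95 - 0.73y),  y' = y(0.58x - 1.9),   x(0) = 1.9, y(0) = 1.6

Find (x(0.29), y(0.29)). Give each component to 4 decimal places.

2.3309, 1.2297

Euler on (x,y): x_{n+1} = x_n + h·x', y_{n+1} = y_n + h·y'.
0.000000: (1.900000, 1.600000); f=(1.485800, -1.276800) → (2.330882, 1.229728)
(x(0.29), y(0.29)) ≈ (2.3309, 1.2297)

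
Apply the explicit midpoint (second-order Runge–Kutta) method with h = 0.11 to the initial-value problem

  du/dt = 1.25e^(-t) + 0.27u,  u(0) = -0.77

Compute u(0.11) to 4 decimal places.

Midpoint: k1 = f(t_n, u_n); k2 = f(t_n + h/2, u_n + (h/2)·k1); u_{n+1} = u_n + h·k2.
t=0.000000, u=-0.770000:
  k1 = f(0.000000, -0.770000) = 1.042100
  k2 = f(0.055000, -0.712685) = 0.990682
  u ← -0.770000 + 0.11·0.990682 = -0.661025
u(0.11) ≈ -0.6610

-0.6610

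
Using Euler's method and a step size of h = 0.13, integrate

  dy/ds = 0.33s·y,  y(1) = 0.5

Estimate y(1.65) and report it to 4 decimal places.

0.6505

Euler: y_{n+1} = y_n + h·f(s_n, y_n).
s=1.000000, y=0.500000: f=0.165000 → y ← 0.500000 + 0.13·0.165000 = 0.521450
s=1.130000, y=0.521450: f=0.194449 → y ← 0.521450 + 0.13·0.194449 = 0.546728
s=1.260000, y=0.546728: f=0.227330 → y ← 0.546728 + 0.13·0.227330 = 0.576281
s=1.390000, y=0.576281: f=0.264340 → y ← 0.576281 + 0.13·0.264340 = 0.610645
s=1.520000, y=0.610645: f=0.306300 → y ← 0.610645 + 0.13·0.306300 = 0.650464
y(1.65) ≈ 0.6505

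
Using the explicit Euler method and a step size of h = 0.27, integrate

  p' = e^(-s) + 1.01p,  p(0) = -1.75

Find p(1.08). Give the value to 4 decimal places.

Euler: p_{n+1} = p_n + h·f(s_n, p_n).
s=0.000000, p=-1.750000: f=-0.767500 → p ← -1.750000 + 0.27·(-0.767500) = -1.957225
s=0.270000, p=-1.957225: f=-1.213418 → p ← -1.957225 + 0.27·(-1.213418) = -2.284848
s=0.540000, p=-2.284848: f=-1.724948 → p ← -2.284848 + 0.27·(-1.724948) = -2.750584
s=0.810000, p=-2.750584: f=-2.333232 → p ← -2.750584 + 0.27·(-2.333232) = -3.380556
p(1.08) ≈ -3.3806

-3.3806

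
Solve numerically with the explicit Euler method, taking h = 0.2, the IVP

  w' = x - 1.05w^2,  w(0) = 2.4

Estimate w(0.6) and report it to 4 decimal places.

0.8301

Euler: w_{n+1} = w_n + h·f(x_n, w_n).
x=0.000000, w=2.400000: f=-6.048000 → w ← 2.400000 + 0.2·(-6.048000) = 1.190400
x=0.200000, w=1.190400: f=-1.287905 → w ← 1.190400 + 0.2·(-1.287905) = 0.932819
x=0.400000, w=0.932819: f=-0.513659 → w ← 0.932819 + 0.2·(-0.513659) = 0.830087
w(0.6) ≈ 0.8301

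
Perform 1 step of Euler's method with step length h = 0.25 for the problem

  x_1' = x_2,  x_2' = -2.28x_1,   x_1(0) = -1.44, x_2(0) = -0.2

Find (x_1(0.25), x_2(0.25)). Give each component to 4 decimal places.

Euler on (x_1,x_2): x_1_{n+1} = x_1_n + h·x_1', x_2_{n+1} = x_2_n + h·x_2'.
0.000000: (-1.440000, -0.200000); f=(-0.200000, 3.283200) → (-1.490000, 0.620800)
(x_1(0.25), x_2(0.25)) ≈ (-1.4900, 0.6208)

-1.4900, 0.6208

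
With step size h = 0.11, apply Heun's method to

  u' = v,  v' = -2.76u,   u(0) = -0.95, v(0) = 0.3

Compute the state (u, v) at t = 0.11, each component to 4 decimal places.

Heun on (u,v): k1 = f(t_n, state_n); k2 = f(t_n + h, state_n + h·k1); state_{n+1} = state_n + (h/2)·(k1 + k2).
0.000000: (-0.950000, 0.300000)
  k1 = (0.300000, 2.622000)
  predictor → (-0.917000, 0.588420)
  k2 = (0.588420, 2.530920)
  → (-0.901137, 0.583411)
(u(0.11), v(0.11)) ≈ (-0.9011, 0.5834)

-0.9011, 0.5834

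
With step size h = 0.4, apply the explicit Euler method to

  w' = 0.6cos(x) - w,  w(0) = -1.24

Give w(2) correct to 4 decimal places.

Euler: w_{n+1} = w_n + h·f(x_n, w_n).
x=0.000000, w=-1.240000: f=1.840000 → w ← -1.240000 + 0.4·1.840000 = -0.504000
x=0.400000, w=-0.504000: f=1.056637 → w ← -0.504000 + 0.4·1.056637 = -0.081345
x=0.800000, w=-0.081345: f=0.499369 → w ← -0.081345 + 0.4·0.499369 = 0.118402
x=1.200000, w=0.118402: f=0.099012 → w ← 0.118402 + 0.4·0.099012 = 0.158007
x=1.600000, w=0.158007: f=-0.175527 → w ← 0.158007 + 0.4·(-0.175527) = 0.087796
w(2) ≈ 0.0878

0.0878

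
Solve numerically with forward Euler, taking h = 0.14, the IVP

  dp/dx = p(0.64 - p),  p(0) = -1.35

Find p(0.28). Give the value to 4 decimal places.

Euler: p_{n+1} = p_n + h·f(x_n, p_n).
x=0.000000, p=-1.350000: f=-2.686500 → p ← -1.350000 + 0.14·(-2.686500) = -1.726110
x=0.140000, p=-1.726110: f=-4.084166 → p ← -1.726110 + 0.14·(-4.084166) = -2.297893
p(0.28) ≈ -2.2979

-2.2979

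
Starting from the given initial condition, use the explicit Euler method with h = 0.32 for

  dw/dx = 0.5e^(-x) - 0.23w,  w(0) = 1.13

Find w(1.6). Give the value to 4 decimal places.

1.1549

Euler: w_{n+1} = w_n + h·f(x_n, w_n).
x=0.000000, w=1.130000: f=0.240100 → w ← 1.130000 + 0.32·0.240100 = 1.206832
x=0.320000, w=1.206832: f=0.085503 → w ← 1.206832 + 0.32·0.085503 = 1.234193
x=0.640000, w=1.234193: f=-0.020218 → w ← 1.234193 + 0.32·(-0.020218) = 1.227723
x=0.960000, w=1.227723: f=-0.090930 → w ← 1.227723 + 0.32·(-0.090930) = 1.198626
x=1.280000, w=1.198626: f=-0.136665 → w ← 1.198626 + 0.32·(-0.136665) = 1.154893
w(1.6) ≈ 1.1549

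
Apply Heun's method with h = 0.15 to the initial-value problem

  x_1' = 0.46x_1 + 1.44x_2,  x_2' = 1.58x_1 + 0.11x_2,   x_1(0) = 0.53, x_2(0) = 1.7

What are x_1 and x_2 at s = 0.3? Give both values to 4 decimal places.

Heun on (x_1,x_2): k1 = f(s_n, state_n); k2 = f(s_n + h, state_n + h·k1); state_{n+1} = state_n + (h/2)·(k1 + k2).
0.000000: (0.530000, 1.700000)
  k1 = (2.691800, 1.024400)
  predictor → (0.933770, 1.853660)
  k2 = (3.098805, 1.679259)
  → (0.964295, 1.902774)
0.150000: (0.964295, 1.902774)
  k1 = (3.183571, 1.732892)
  predictor → (1.441831, 2.162708)
  k2 = (3.777542, 2.515991)
  → (1.486379, 2.221441)
(x_1(0.3), x_2(0.3)) ≈ (1.4864, 2.2214)

1.4864, 2.2214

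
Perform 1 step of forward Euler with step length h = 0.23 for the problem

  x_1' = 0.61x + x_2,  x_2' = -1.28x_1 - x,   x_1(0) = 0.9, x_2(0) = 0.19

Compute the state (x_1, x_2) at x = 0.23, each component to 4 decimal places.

Euler on (x_1,x_2): x_1_{n+1} = x_1_n + h·x_1', x_2_{n+1} = x_2_n + h·x_2'.
0.000000: (0.900000, 0.190000); f=(0.190000, -1.152000) → (0.943700, -0.074960)
(x_1(0.23), x_2(0.23)) ≈ (0.9437, -0.0750)

0.9437, -0.0750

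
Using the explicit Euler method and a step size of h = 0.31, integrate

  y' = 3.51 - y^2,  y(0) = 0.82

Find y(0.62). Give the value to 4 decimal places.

1.8922

Euler: y_{n+1} = y_n + h·f(s_n, y_n).
s=0.000000, y=0.820000: f=2.837600 → y ← 0.820000 + 0.31·2.837600 = 1.699656
s=0.310000, y=1.699656: f=0.621169 → y ← 1.699656 + 0.31·0.621169 = 1.892219
y(0.62) ≈ 1.8922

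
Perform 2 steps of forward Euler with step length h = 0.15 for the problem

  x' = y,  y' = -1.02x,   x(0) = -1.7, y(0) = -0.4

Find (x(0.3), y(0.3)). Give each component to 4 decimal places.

-1.7810, 0.1294

Euler on (x,y): x_{n+1} = x_n + h·x', y_{n+1} = y_n + h·y'.
0.000000: (-1.700000, -0.400000); f=(-0.400000, 1.734000) → (-1.760000, -0.139900)
0.150000: (-1.760000, -0.139900); f=(-0.139900, 1.795200) → (-1.780985, 0.129380)
(x(0.3), y(0.3)) ≈ (-1.7810, 0.1294)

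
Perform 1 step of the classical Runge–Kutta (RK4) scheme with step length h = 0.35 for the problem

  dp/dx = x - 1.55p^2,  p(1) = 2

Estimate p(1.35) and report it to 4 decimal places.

1.1719

RK4: k1 = f(x_n, p_n); k2 = f(x_n + h/2, p_n + (h/2)·k1); k3 = f(x_n + h/2, p_n + (h/2)·k2); k4 = f(x_n + h, p_n + h·k3); p_{n+1} = p_n + (h/6)·(k1 + 2k2 + 2k3 + k4).
x=1.000000, p=2.000000:
  k1 = f(1.000000, 2.000000) = -5.200000
  k2 = f(1.175000, 1.090000) = -0.666555
  k3 = f(1.175000, 1.883353) = -4.322878
  k4 = f(1.350000, 0.486993) = 0.982399
  p ← 2.000000 + (0.35/6)·(k1 + 2k2 + 2k3 + k4) = 1.171873
p(1.35) ≈ 1.1719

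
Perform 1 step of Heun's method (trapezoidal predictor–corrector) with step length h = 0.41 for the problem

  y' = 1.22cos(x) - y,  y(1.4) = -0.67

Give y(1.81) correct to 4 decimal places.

Heun: k1 = f(x_n, y_n); k2 = f(x_n + h, y_n + h·k1); y_{n+1} = y_n + (h/2)·(k1 + k2).
x=1.400000, y=-0.670000:
  k1 = f(1.400000, -0.670000) = 0.877360
  k2 = f(1.810000, -0.310282) = 0.021229
  y ← -0.670000 + (0.41/2)·(0.877360 + 0.021229) = -0.485789
y(1.81) ≈ -0.4858

-0.4858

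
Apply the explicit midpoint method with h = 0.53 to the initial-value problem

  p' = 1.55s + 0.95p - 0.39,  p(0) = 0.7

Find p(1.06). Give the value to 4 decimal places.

Midpoint: k1 = f(s_n, p_n); k2 = f(s_n + h/2, p_n + (h/2)·k1); p_{n+1} = p_n + h·k2.
s=0.000000, p=0.700000:
  k1 = f(0.000000, 0.700000) = 0.275000
  k2 = f(0.265000, 0.772875) = 0.754981
  p ← 0.700000 + 0.53·0.754981 = 1.100140
s=0.530000, p=1.100140:
  k1 = f(0.530000, 1.100140) = 1.476633
  k2 = f(0.795000, 1.491448) = 2.259125
  p ← 1.100140 + 0.53·2.259125 = 2.297477
p(1.06) ≈ 2.2975

2.2975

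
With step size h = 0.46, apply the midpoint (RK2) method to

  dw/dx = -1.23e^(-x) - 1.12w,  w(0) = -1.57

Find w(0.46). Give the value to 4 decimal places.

-1.2733

Midpoint: k1 = f(x_n, w_n); k2 = f(x_n + h/2, w_n + (h/2)·k1); w_{n+1} = w_n + h·k2.
x=0.000000, w=-1.570000:
  k1 = f(0.000000, -1.570000) = 0.528400
  k2 = f(0.230000, -1.448468) = 0.645008
  w ← -1.570000 + 0.46·0.645008 = -1.273296
w(0.46) ≈ -1.2733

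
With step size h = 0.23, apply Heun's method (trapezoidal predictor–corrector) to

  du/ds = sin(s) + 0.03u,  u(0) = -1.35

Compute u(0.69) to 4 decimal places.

Heun: k1 = f(s_n, u_n); k2 = f(s_n + h, u_n + h·k1); u_{n+1} = u_n + (h/2)·(k1 + k2).
s=0.000000, u=-1.350000:
  k1 = f(0.000000, -1.350000) = -0.040500
  k2 = f(0.230000, -1.359315) = 0.187198
  u ← -1.350000 + (0.23/2)·(-0.040500 + 0.187198) = -1.333130
s=0.230000, u=-1.333130:
  k1 = f(0.230000, -1.333130) = 0.187984
  k2 = f(0.460000, -1.289893) = 0.405251
  u ← -1.333130 + (0.23/2)·(0.187984 + 0.405251) = -1.264908
s=0.460000, u=-1.264908:
  k1 = f(0.460000, -1.264908) = 0.406001
  k2 = f(0.690000, -1.171528) = 0.601391
  u ← -1.264908 + (0.23/2)·(0.406001 + 0.601391) = -1.149058
u(0.69) ≈ -1.1491

-1.1491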